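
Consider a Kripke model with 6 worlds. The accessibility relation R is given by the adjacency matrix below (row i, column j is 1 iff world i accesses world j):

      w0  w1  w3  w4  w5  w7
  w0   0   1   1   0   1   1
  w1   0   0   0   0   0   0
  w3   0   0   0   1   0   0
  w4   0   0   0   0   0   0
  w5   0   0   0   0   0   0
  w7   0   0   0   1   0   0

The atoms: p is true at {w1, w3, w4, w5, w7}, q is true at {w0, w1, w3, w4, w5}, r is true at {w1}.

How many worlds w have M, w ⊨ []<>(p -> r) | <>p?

6

w0: []<>(p -> r) is F, <>p is T. ✓
w1: []<>(p -> r) is T, <>p is F. ✓
w3: []<>(p -> r) is F, <>p is T. ✓
w4: []<>(p -> r) is T, <>p is F. ✓
w5: []<>(p -> r) is T, <>p is F. ✓
w7: []<>(p -> r) is F, <>p is T. ✓
Satisfying worlds: {w0, w1, w3, w4, w5, w7}.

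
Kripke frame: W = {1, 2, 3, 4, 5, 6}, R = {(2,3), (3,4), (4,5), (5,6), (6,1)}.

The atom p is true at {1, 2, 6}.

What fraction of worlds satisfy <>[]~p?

1/2

1: no successors, so <>[]~p fails. ✗
2: successors {3}; []~p there: 3:T. ✓
3: successors {4}; []~p there: 4:T. ✓
4: successors {5}; []~p there: 5:F. ✗
5: successors {6}; []~p there: 6:F. ✗
6: successors {1}; []~p there: 1:T. ✓
That's 3 of 6 worlds, so 3/6 = 1/2.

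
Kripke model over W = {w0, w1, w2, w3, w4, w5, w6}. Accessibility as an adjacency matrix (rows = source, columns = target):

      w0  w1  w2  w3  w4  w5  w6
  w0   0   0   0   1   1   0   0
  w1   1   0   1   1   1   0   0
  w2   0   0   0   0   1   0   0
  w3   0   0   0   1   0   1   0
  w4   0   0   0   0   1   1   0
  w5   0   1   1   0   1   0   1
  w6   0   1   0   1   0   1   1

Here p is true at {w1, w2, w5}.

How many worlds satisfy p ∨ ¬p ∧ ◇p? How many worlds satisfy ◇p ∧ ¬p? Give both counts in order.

6 and 3

For p ∨ ¬p ∧ ◇p:
w0: p is F, ¬p ∧ ◇p is F. ✗
w1: p is T, ¬p ∧ ◇p is F. ✓
w2: p is T, ¬p ∧ ◇p is F. ✓
w3: p is F, ¬p ∧ ◇p is T. ✓
w4: p is F, ¬p ∧ ◇p is T. ✓
w5: p is T, ¬p ∧ ◇p is F. ✓
w6: p is F, ¬p ∧ ◇p is T. ✓
— 6 worlds.
For ◇p ∧ ¬p:
w0: ◇p is F, ¬p is T. ✗
w1: ◇p is T, ¬p is F. ✗
w2: ◇p is F, ¬p is F. ✗
w3: ◇p is T, ¬p is T. ✓
w4: ◇p is T, ¬p is T. ✓
w5: ◇p is T, ¬p is F. ✗
w6: ◇p is T, ¬p is T. ✓
— 3 worlds.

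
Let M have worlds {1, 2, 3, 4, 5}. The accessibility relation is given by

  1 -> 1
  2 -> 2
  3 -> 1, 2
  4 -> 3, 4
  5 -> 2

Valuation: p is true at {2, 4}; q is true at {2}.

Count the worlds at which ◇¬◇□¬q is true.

1: successors {1}; ¬◇□¬q there: 1:F. ✗
2: successors {2}; ¬◇□¬q there: 2:T. ✓
3: successors {1, 2}; ¬◇□¬q there: 1:F, 2:T. ✓
4: successors {3, 4}; ¬◇□¬q there: 3:F, 4:F. ✗
5: successors {2}; ¬◇□¬q there: 2:T. ✓
Satisfying worlds: {2, 3, 5}.

3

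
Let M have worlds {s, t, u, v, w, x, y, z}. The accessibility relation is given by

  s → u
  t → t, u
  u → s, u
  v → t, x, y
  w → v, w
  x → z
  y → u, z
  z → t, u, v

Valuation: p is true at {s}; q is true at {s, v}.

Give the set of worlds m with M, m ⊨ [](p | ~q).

s: successors {u}; p | ~q there: u:T. ✓
t: successors {t, u}; p | ~q there: t:T, u:T. ✓
u: successors {s, u}; p | ~q there: s:T, u:T. ✓
v: successors {t, x, y}; p | ~q there: t:T, x:T, y:T. ✓
w: successors {v, w}; p | ~q there: v:F, w:T. ✗
x: successors {z}; p | ~q there: z:T. ✓
y: successors {u, z}; p | ~q there: u:T, z:T. ✓
z: successors {t, u, v}; p | ~q there: t:T, u:T, v:F. ✗

{s, t, u, v, x, y}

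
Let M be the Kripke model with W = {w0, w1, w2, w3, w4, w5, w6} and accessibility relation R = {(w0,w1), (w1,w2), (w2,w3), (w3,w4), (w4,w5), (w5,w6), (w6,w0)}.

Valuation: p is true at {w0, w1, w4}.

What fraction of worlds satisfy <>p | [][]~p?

5/7

w0: <>p is T, [][]~p is T. ✓
w1: <>p is F, [][]~p is T. ✓
w2: <>p is F, [][]~p is F. ✗
w3: <>p is T, [][]~p is T. ✓
w4: <>p is F, [][]~p is T. ✓
w5: <>p is F, [][]~p is F. ✗
w6: <>p is T, [][]~p is F. ✓
That's 5 of 7 worlds, so 5/7.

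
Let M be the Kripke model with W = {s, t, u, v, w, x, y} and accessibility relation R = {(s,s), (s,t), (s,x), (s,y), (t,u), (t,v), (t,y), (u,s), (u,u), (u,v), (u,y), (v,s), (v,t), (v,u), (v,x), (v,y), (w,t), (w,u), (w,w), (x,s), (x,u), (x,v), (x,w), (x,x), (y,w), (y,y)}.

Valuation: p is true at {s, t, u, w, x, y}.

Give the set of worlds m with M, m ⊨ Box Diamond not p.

∅

s: successors {s, t, x, y}; Diamond not p there: s:F, t:T, x:T, y:F. ✗
t: successors {u, v, y}; Diamond not p there: u:T, v:F, y:F. ✗
u: successors {s, u, v, y}; Diamond not p there: s:F, u:T, v:F, y:F. ✗
v: successors {s, t, u, x, y}; Diamond not p there: s:F, t:T, u:T, x:T, y:F. ✗
w: successors {t, u, w}; Diamond not p there: t:T, u:T, w:F. ✗
x: successors {s, u, v, w, x}; Diamond not p there: s:F, u:T, v:F, w:F, x:T. ✗
y: successors {w, y}; Diamond not p there: w:F, y:F. ✗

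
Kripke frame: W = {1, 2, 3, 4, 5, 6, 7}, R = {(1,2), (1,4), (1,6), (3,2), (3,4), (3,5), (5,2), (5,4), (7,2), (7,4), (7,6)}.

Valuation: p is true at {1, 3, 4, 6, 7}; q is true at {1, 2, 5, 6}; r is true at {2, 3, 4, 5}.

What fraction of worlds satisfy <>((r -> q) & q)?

1: successors {2, 4, 6}; (r -> q) & q there: 2:T, 4:F, 6:T. ✓
2: no successors, so <>((r -> q) & q) fails. ✗
3: successors {2, 4, 5}; (r -> q) & q there: 2:T, 4:F, 5:T. ✓
4: no successors, so <>((r -> q) & q) fails. ✗
5: successors {2, 4}; (r -> q) & q there: 2:T, 4:F. ✓
6: no successors, so <>((r -> q) & q) fails. ✗
7: successors {2, 4, 6}; (r -> q) & q there: 2:T, 4:F, 6:T. ✓
That's 4 of 7 worlds, so 4/7.

4/7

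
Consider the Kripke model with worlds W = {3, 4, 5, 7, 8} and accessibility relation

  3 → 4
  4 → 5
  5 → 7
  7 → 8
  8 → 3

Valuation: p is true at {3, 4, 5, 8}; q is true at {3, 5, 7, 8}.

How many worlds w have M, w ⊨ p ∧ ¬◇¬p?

3: p is T, ¬◇¬p is T. ✓
4: p is T, ¬◇¬p is T. ✓
5: p is T, ¬◇¬p is F. ✗
7: p is F, ¬◇¬p is T. ✗
8: p is T, ¬◇¬p is T. ✓
Satisfying worlds: {3, 4, 8}.

3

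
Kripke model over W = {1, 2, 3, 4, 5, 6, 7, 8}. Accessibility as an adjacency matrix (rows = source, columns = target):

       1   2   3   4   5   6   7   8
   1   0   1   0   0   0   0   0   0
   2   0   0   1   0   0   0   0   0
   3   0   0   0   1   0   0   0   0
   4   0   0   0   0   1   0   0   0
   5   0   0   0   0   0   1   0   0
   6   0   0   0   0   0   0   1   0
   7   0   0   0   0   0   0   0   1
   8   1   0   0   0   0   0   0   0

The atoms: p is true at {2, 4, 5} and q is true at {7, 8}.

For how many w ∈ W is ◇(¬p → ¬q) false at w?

2

1: successors {2}; ¬p → ¬q there: 2:T. ✓
2: successors {3}; ¬p → ¬q there: 3:T. ✓
3: successors {4}; ¬p → ¬q there: 4:T. ✓
4: successors {5}; ¬p → ¬q there: 5:T. ✓
5: successors {6}; ¬p → ¬q there: 6:T. ✓
6: successors {7}; ¬p → ¬q there: 7:F. ✗
7: successors {8}; ¬p → ¬q there: 8:F. ✗
8: successors {1}; ¬p → ¬q there: 1:T. ✓
Satisfying worlds: {1, 2, 3, 4, 5, 8}.
So ◇(¬p → ¬q) fails at the other 2 worlds.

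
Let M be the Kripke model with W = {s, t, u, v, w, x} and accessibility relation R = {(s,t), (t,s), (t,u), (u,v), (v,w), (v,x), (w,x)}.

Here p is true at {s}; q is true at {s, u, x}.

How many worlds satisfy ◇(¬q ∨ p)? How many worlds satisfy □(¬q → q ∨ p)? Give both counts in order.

4 and 3

For ◇(¬q ∨ p):
s: successors {t}; ¬q ∨ p there: t:T. ✓
t: successors {s, u}; ¬q ∨ p there: s:T, u:F. ✓
u: successors {v}; ¬q ∨ p there: v:T. ✓
v: successors {w, x}; ¬q ∨ p there: w:T, x:F. ✓
w: successors {x}; ¬q ∨ p there: x:F. ✗
x: no successors, so ◇(¬q ∨ p) fails. ✗
— 4 worlds.
For □(¬q → q ∨ p):
s: successors {t}; ¬q → q ∨ p there: t:F. ✗
t: successors {s, u}; ¬q → q ∨ p there: s:T, u:T. ✓
u: successors {v}; ¬q → q ∨ p there: v:F. ✗
v: successors {w, x}; ¬q → q ∨ p there: w:F, x:T. ✗
w: successors {x}; ¬q → q ∨ p there: x:T. ✓
x: no successors, so □(¬q → q ∨ p) holds vacuously. ✓
— 3 worlds.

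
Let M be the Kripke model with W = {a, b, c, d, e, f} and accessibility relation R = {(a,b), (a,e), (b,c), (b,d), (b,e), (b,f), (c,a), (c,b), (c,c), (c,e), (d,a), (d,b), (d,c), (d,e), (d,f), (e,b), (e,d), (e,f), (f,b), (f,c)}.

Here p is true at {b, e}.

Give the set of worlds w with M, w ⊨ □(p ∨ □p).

a: successors {b, e}; p ∨ □p there: b:T, e:T. ✓
b: successors {c, d, e, f}; p ∨ □p there: c:F, d:F, e:T, f:F. ✗
c: successors {a, b, c, e}; p ∨ □p there: a:T, b:T, c:F, e:T. ✗
d: successors {a, b, c, e, f}; p ∨ □p there: a:T, b:T, c:F, e:T, f:F. ✗
e: successors {b, d, f}; p ∨ □p there: b:T, d:F, f:F. ✗
f: successors {b, c}; p ∨ □p there: b:T, c:F. ✗

{a}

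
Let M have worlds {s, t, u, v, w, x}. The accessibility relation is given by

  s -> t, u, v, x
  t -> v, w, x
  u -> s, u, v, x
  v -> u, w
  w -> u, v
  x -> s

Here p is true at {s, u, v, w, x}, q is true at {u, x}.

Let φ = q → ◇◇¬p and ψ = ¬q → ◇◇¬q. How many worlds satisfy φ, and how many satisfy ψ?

For q → ◇◇¬p:
s: q is F, ◇◇¬p is F. ✓
t: q is F, ◇◇¬p is F. ✓
u: q is T, ◇◇¬p is T. ✓
v: q is F, ◇◇¬p is F. ✓
w: q is F, ◇◇¬p is F. ✓
x: q is T, ◇◇¬p is T. ✓
— 6 worlds.
For ¬q → ◇◇¬q:
s: ¬q is T, ◇◇¬q is T. ✓
t: ¬q is T, ◇◇¬q is T. ✓
u: ¬q is F, ◇◇¬q is T. ✓
v: ¬q is T, ◇◇¬q is T. ✓
w: ¬q is T, ◇◇¬q is T. ✓
x: ¬q is F, ◇◇¬q is T. ✓
— 6 worlds.

6 and 6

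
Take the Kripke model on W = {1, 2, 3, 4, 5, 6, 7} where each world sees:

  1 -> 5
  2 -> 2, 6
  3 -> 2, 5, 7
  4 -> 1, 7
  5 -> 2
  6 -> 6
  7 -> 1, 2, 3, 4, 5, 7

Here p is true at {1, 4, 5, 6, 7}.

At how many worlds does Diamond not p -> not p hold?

1: Diamond not p is F, not p is F. ✓
2: Diamond not p is T, not p is T. ✓
3: Diamond not p is T, not p is T. ✓
4: Diamond not p is F, not p is F. ✓
5: Diamond not p is T, not p is F. ✗
6: Diamond not p is F, not p is F. ✓
7: Diamond not p is T, not p is F. ✗
Satisfying worlds: {1, 2, 3, 4, 6}.

5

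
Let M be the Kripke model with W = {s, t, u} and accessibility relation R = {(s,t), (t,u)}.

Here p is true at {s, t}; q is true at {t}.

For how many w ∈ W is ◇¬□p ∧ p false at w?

2

s: ◇¬□p is T, p is T. ✓
t: ◇¬□p is F, p is T. ✗
u: ◇¬□p is F, p is F. ✗
Satisfying worlds: {s}.
So ◇¬□p ∧ p fails at the other 2 worlds.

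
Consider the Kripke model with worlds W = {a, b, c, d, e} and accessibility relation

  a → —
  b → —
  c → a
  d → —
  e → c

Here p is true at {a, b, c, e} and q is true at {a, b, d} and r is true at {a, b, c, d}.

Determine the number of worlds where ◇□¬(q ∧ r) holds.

1

a: no successors, so ◇□¬(q ∧ r) fails. ✗
b: no successors, so ◇□¬(q ∧ r) fails. ✗
c: successors {a}; □¬(q ∧ r) there: a:T. ✓
d: no successors, so ◇□¬(q ∧ r) fails. ✗
e: successors {c}; □¬(q ∧ r) there: c:F. ✗
Satisfying worlds: {c}.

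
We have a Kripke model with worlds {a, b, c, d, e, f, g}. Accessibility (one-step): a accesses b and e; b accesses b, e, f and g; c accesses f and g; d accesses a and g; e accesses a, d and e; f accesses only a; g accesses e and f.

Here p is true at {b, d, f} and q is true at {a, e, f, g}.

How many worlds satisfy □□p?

0

a: successors {b, e}; □p there: b:F, e:F. ✗
b: successors {b, e, f, g}; □p there: b:F, e:F, f:F, g:F. ✗
c: successors {f, g}; □p there: f:F, g:F. ✗
d: successors {a, g}; □p there: a:F, g:F. ✗
e: successors {a, d, e}; □p there: a:F, d:F, e:F. ✗
f: successors {a}; □p there: a:F. ✗
g: successors {e, f}; □p there: e:F, f:F. ✗
Satisfying worlds: ∅.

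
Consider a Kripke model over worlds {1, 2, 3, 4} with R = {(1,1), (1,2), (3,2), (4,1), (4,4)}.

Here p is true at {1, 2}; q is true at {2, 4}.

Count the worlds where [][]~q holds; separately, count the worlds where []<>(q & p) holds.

For [][]~q:
1: successors {1, 2}; []~q there: 1:F, 2:T. ✗
2: no successors, so [][]~q holds vacuously. ✓
3: successors {2}; []~q there: 2:T. ✓
4: successors {1, 4}; []~q there: 1:F, 4:F. ✗
— 2 worlds.
For []<>(q & p):
1: successors {1, 2}; <>(q & p) there: 1:T, 2:F. ✗
2: no successors, so []<>(q & p) holds vacuously. ✓
3: successors {2}; <>(q & p) there: 2:F. ✗
4: successors {1, 4}; <>(q & p) there: 1:T, 4:F. ✗
— 1 world.

2 and 1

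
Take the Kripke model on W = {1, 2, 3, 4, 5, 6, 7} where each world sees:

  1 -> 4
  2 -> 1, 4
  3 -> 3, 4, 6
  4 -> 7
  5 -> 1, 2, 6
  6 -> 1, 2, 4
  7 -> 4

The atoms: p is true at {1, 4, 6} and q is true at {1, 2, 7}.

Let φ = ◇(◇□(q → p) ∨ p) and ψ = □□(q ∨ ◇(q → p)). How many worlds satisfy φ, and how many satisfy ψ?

6 and 2

For ◇(◇□(q → p) ∨ p):
1: successors {4}; ◇□(q → p) ∨ p there: 4:T. ✓
2: successors {1, 4}; ◇□(q → p) ∨ p there: 1:T, 4:T. ✓
3: successors {3, 4, 6}; ◇□(q → p) ∨ p there: 3:T, 4:T, 6:T. ✓
4: successors {7}; ◇□(q → p) ∨ p there: 7:F. ✗
5: successors {1, 2, 6}; ◇□(q → p) ∨ p there: 1:T, 2:T, 6:T. ✓
6: successors {1, 2, 4}; ◇□(q → p) ∨ p there: 1:T, 2:T, 4:T. ✓
7: successors {4}; ◇□(q → p) ∨ p there: 4:T. ✓
— 6 worlds.
For □□(q ∨ ◇(q → p)):
1: successors {4}; □(q ∨ ◇(q → p)) there: 4:T. ✓
2: successors {1, 4}; □(q ∨ ◇(q → p)) there: 1:F, 4:T. ✗
3: successors {3, 4, 6}; □(q ∨ ◇(q → p)) there: 3:F, 4:T, 6:F. ✗
4: successors {7}; □(q ∨ ◇(q → p)) there: 7:F. ✗
5: successors {1, 2, 6}; □(q ∨ ◇(q → p)) there: 1:F, 2:F, 6:F. ✗
6: successors {1, 2, 4}; □(q ∨ ◇(q → p)) there: 1:F, 2:F, 4:T. ✗
7: successors {4}; □(q ∨ ◇(q → p)) there: 4:T. ✓
— 2 worlds.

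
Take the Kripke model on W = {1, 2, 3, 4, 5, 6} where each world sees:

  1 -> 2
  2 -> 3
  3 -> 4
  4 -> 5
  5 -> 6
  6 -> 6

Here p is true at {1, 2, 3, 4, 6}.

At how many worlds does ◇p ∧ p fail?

1: ◇p is T, p is T. ✓
2: ◇p is T, p is T. ✓
3: ◇p is T, p is T. ✓
4: ◇p is F, p is T. ✗
5: ◇p is T, p is F. ✗
6: ◇p is T, p is T. ✓
Satisfying worlds: {1, 2, 3, 6}.
So ◇p ∧ p fails at the other 2 worlds.

2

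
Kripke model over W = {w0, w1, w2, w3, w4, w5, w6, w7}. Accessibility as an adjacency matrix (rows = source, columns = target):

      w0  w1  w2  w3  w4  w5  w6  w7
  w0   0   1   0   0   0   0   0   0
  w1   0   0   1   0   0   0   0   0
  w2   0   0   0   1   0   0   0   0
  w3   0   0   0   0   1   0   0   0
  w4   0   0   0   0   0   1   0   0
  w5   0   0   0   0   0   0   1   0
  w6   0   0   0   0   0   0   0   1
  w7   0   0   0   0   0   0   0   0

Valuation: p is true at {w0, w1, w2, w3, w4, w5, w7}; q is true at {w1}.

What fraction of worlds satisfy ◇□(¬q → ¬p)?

1/4

w0: successors {w1}; □(¬q → ¬p) there: w1:F. ✗
w1: successors {w2}; □(¬q → ¬p) there: w2:F. ✗
w2: successors {w3}; □(¬q → ¬p) there: w3:F. ✗
w3: successors {w4}; □(¬q → ¬p) there: w4:F. ✗
w4: successors {w5}; □(¬q → ¬p) there: w5:T. ✓
w5: successors {w6}; □(¬q → ¬p) there: w6:F. ✗
w6: successors {w7}; □(¬q → ¬p) there: w7:T. ✓
w7: no successors, so ◇□(¬q → ¬p) fails. ✗
That's 2 of 8 worlds, so 2/8 = 1/4.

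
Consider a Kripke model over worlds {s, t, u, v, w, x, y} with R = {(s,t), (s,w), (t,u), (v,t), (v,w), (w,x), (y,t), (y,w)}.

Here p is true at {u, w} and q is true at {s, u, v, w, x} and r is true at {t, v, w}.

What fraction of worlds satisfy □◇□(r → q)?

s: successors {t, w}; ◇□(r → q) there: t:T, w:T. ✓
t: successors {u}; ◇□(r → q) there: u:F. ✗
u: no successors, so □◇□(r → q) holds vacuously. ✓
v: successors {t, w}; ◇□(r → q) there: t:T, w:T. ✓
w: successors {x}; ◇□(r → q) there: x:F. ✗
x: no successors, so □◇□(r → q) holds vacuously. ✓
y: successors {t, w}; ◇□(r → q) there: t:T, w:T. ✓
That's 5 of 7 worlds, so 5/7.

5/7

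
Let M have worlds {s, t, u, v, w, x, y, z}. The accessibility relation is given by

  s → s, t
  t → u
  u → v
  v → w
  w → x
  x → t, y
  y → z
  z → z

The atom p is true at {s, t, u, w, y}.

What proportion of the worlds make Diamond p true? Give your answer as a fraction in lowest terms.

1/2

s: successors {s, t}; p there: s:T, t:T. ✓
t: successors {u}; p there: u:T. ✓
u: successors {v}; p there: v:F. ✗
v: successors {w}; p there: w:T. ✓
w: successors {x}; p there: x:F. ✗
x: successors {t, y}; p there: t:T, y:T. ✓
y: successors {z}; p there: z:F. ✗
z: successors {z}; p there: z:F. ✗
That's 4 of 8 worlds, so 4/8 = 1/2.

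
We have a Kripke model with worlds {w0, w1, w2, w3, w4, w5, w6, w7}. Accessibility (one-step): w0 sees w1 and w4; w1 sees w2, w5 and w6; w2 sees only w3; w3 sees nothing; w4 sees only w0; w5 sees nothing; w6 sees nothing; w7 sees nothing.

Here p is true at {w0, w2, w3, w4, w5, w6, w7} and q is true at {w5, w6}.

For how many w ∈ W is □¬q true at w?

w0: successors {w1, w4}; ¬q there: w1:T, w4:T. ✓
w1: successors {w2, w5, w6}; ¬q there: w2:T, w5:F, w6:F. ✗
w2: successors {w3}; ¬q there: w3:T. ✓
w3: no successors, so □¬q holds vacuously. ✓
w4: successors {w0}; ¬q there: w0:T. ✓
w5: no successors, so □¬q holds vacuously. ✓
w6: no successors, so □¬q holds vacuously. ✓
w7: no successors, so □¬q holds vacuously. ✓
Satisfying worlds: {w0, w2, w3, w4, w5, w6, w7}.

7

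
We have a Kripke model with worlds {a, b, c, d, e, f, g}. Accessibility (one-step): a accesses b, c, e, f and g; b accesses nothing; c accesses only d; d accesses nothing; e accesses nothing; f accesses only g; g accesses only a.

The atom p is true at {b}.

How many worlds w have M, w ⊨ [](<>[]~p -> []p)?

a: successors {b, c, e, f, g}; <>[]~p -> []p there: b:T, c:F, e:T, f:F, g:T. ✗
b: no successors, so [](<>[]~p -> []p) holds vacuously. ✓
c: successors {d}; <>[]~p -> []p there: d:T. ✓
d: no successors, so [](<>[]~p -> []p) holds vacuously. ✓
e: no successors, so [](<>[]~p -> []p) holds vacuously. ✓
f: successors {g}; <>[]~p -> []p there: g:T. ✓
g: successors {a}; <>[]~p -> []p there: a:F. ✗
Satisfying worlds: {b, c, d, e, f}.

5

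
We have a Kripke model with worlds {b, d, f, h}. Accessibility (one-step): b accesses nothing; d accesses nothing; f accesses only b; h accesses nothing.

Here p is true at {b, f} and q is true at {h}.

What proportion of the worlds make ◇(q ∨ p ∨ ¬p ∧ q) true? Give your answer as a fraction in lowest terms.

1/4

b: no successors, so ◇(q ∨ p ∨ ¬p ∧ q) fails. ✗
d: no successors, so ◇(q ∨ p ∨ ¬p ∧ q) fails. ✗
f: successors {b}; q ∨ p ∨ ¬p ∧ q there: b:T. ✓
h: no successors, so ◇(q ∨ p ∨ ¬p ∧ q) fails. ✗
That's 1 of 4 worlds, so 1/4.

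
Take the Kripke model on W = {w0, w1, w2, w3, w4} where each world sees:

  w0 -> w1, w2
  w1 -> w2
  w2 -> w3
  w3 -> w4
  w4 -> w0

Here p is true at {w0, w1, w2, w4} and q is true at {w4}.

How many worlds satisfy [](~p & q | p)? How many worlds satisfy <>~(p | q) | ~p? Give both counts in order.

For [](~p & q | p):
w0: successors {w1, w2}; ~p & q | p there: w1:T, w2:T. ✓
w1: successors {w2}; ~p & q | p there: w2:T. ✓
w2: successors {w3}; ~p & q | p there: w3:F. ✗
w3: successors {w4}; ~p & q | p there: w4:T. ✓
w4: successors {w0}; ~p & q | p there: w0:T. ✓
— 4 worlds.
For <>~(p | q) | ~p:
w0: <>~(p | q) is F, ~p is F. ✗
w1: <>~(p | q) is F, ~p is F. ✗
w2: <>~(p | q) is T, ~p is F. ✓
w3: <>~(p | q) is F, ~p is T. ✓
w4: <>~(p | q) is F, ~p is F. ✗
— 2 worlds.

4 and 2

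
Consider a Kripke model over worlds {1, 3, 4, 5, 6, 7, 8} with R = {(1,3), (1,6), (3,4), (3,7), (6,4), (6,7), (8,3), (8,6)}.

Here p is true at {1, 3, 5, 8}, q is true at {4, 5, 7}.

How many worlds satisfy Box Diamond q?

1: successors {3, 6}; Diamond q there: 3:T, 6:T. ✓
3: successors {4, 7}; Diamond q there: 4:F, 7:F. ✗
4: no successors, so Box Diamond q holds vacuously. ✓
5: no successors, so Box Diamond q holds vacuously. ✓
6: successors {4, 7}; Diamond q there: 4:F, 7:F. ✗
7: no successors, so Box Diamond q holds vacuously. ✓
8: successors {3, 6}; Diamond q there: 3:T, 6:T. ✓
Satisfying worlds: {1, 4, 5, 7, 8}.

5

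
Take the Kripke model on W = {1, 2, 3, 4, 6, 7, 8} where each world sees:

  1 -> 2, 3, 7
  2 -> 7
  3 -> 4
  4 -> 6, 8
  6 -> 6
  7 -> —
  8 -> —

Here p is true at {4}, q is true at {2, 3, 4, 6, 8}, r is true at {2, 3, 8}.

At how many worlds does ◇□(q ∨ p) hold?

5

1: successors {2, 3, 7}; □(q ∨ p) there: 2:F, 3:T, 7:T. ✓
2: successors {7}; □(q ∨ p) there: 7:T. ✓
3: successors {4}; □(q ∨ p) there: 4:T. ✓
4: successors {6, 8}; □(q ∨ p) there: 6:T, 8:T. ✓
6: successors {6}; □(q ∨ p) there: 6:T. ✓
7: no successors, so ◇□(q ∨ p) fails. ✗
8: no successors, so ◇□(q ∨ p) fails. ✗
Satisfying worlds: {1, 2, 3, 4, 6}.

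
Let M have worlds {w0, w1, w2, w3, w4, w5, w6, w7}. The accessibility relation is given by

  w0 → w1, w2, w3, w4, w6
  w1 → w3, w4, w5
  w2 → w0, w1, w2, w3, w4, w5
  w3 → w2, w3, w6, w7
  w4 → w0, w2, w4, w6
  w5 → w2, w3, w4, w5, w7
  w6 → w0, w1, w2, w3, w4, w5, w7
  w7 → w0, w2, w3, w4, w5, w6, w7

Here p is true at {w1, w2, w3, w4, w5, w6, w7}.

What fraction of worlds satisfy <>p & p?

w0: <>p is T, p is F. ✗
w1: <>p is T, p is T. ✓
w2: <>p is T, p is T. ✓
w3: <>p is T, p is T. ✓
w4: <>p is T, p is T. ✓
w5: <>p is T, p is T. ✓
w6: <>p is T, p is T. ✓
w7: <>p is T, p is T. ✓
That's 7 of 8 worlds, so 7/8.

7/8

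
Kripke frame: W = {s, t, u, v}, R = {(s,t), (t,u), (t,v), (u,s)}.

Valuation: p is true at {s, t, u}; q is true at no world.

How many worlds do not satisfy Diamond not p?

3

s: successors {t}; not p there: t:F. ✗
t: successors {u, v}; not p there: u:F, v:T. ✓
u: successors {s}; not p there: s:F. ✗
v: no successors, so Diamond not p fails. ✗
Satisfying worlds: {t}.
So Diamond not p fails at the other 3 worlds.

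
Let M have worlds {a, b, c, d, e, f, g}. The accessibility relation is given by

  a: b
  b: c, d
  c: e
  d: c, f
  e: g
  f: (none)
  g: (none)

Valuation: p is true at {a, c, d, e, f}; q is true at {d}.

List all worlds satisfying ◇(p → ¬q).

{a, b, c, d, e}

a: successors {b}; p → ¬q there: b:T. ✓
b: successors {c, d}; p → ¬q there: c:T, d:F. ✓
c: successors {e}; p → ¬q there: e:T. ✓
d: successors {c, f}; p → ¬q there: c:T, f:T. ✓
e: successors {g}; p → ¬q there: g:T. ✓
f: no successors, so ◇(p → ¬q) fails. ✗
g: no successors, so ◇(p → ¬q) fails. ✗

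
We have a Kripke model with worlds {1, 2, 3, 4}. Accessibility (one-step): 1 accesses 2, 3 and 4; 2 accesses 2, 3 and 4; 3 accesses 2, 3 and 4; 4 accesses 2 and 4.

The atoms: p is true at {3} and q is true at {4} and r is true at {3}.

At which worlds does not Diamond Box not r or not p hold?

{1, 2, 4}

1: not Diamond Box not r is F, not p is T. ✓
2: not Diamond Box not r is F, not p is T. ✓
3: not Diamond Box not r is F, not p is F. ✗
4: not Diamond Box not r is F, not p is T. ✓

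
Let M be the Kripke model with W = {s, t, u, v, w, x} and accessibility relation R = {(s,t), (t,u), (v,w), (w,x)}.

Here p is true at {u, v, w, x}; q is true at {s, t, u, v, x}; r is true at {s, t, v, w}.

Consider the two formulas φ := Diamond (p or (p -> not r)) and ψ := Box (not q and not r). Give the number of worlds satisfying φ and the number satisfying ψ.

For Diamond (p or (p -> not r)):
s: successors {t}; p or (p -> not r) there: t:T. ✓
t: successors {u}; p or (p -> not r) there: u:T. ✓
u: no successors, so Diamond (p or (p -> not r)) fails. ✗
v: successors {w}; p or (p -> not r) there: w:T. ✓
w: successors {x}; p or (p -> not r) there: x:T. ✓
x: no successors, so Diamond (p or (p -> not r)) fails. ✗
— 4 worlds.
For Box (not q and not r):
s: successors {t}; not q and not r there: t:F. ✗
t: successors {u}; not q and not r there: u:F. ✗
u: no successors, so Box (not q and not r) holds vacuously. ✓
v: successors {w}; not q and not r there: w:F. ✗
w: successors {x}; not q and not r there: x:F. ✗
x: no successors, so Box (not q and not r) holds vacuously. ✓
— 2 worlds.

4 and 2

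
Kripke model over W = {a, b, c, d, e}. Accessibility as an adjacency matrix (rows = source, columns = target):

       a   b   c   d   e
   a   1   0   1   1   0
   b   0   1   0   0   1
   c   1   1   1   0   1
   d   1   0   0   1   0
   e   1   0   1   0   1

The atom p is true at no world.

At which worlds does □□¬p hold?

{a, b, c, d, e}

a: successors {a, c, d}; □¬p there: a:T, c:T, d:T. ✓
b: successors {b, e}; □¬p there: b:T, e:T. ✓
c: successors {a, b, c, e}; □¬p there: a:T, b:T, c:T, e:T. ✓
d: successors {a, d}; □¬p there: a:T, d:T. ✓
e: successors {a, c, e}; □¬p there: a:T, c:T, e:T. ✓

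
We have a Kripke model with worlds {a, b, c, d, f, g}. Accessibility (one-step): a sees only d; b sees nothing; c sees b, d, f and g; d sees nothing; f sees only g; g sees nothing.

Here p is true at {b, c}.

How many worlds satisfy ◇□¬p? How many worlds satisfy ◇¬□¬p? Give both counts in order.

For ◇□¬p:
a: successors {d}; □¬p there: d:T. ✓
b: no successors, so ◇□¬p fails. ✗
c: successors {b, d, f, g}; □¬p there: b:T, d:T, f:T, g:T. ✓
d: no successors, so ◇□¬p fails. ✗
f: successors {g}; □¬p there: g:T. ✓
g: no successors, so ◇□¬p fails. ✗
— 3 worlds.
For ◇¬□¬p:
a: successors {d}; ¬□¬p there: d:F. ✗
b: no successors, so ◇¬□¬p fails. ✗
c: successors {b, d, f, g}; ¬□¬p there: b:F, d:F, f:F, g:F. ✗
d: no successors, so ◇¬□¬p fails. ✗
f: successors {g}; ¬□¬p there: g:F. ✗
g: no successors, so ◇¬□¬p fails. ✗
— 0 worlds.

3 and 0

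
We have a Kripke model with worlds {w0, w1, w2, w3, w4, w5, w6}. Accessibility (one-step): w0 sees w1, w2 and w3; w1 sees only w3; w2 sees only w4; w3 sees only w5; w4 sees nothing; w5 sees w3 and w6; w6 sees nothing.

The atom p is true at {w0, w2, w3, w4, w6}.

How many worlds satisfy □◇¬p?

3

w0: successors {w1, w2, w3}; ◇¬p there: w1:F, w2:F, w3:T. ✗
w1: successors {w3}; ◇¬p there: w3:T. ✓
w2: successors {w4}; ◇¬p there: w4:F. ✗
w3: successors {w5}; ◇¬p there: w5:F. ✗
w4: no successors, so □◇¬p holds vacuously. ✓
w5: successors {w3, w6}; ◇¬p there: w3:T, w6:F. ✗
w6: no successors, so □◇¬p holds vacuously. ✓
Satisfying worlds: {w1, w4, w6}.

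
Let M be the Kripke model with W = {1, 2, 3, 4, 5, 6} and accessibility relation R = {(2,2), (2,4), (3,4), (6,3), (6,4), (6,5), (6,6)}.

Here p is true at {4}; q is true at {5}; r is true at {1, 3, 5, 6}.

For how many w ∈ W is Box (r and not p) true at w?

1: no successors, so Box (r and not p) holds vacuously. ✓
2: successors {2, 4}; r and not p there: 2:F, 4:F. ✗
3: successors {4}; r and not p there: 4:F. ✗
4: no successors, so Box (r and not p) holds vacuously. ✓
5: no successors, so Box (r and not p) holds vacuously. ✓
6: successors {3, 4, 5, 6}; r and not p there: 3:T, 4:F, 5:T, 6:T. ✗
Satisfying worlds: {1, 4, 5}.

3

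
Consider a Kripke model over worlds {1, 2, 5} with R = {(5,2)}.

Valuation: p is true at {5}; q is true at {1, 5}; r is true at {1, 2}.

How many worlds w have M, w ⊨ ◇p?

1: no successors, so ◇p fails. ✗
2: no successors, so ◇p fails. ✗
5: successors {2}; p there: 2:F. ✗
Satisfying worlds: ∅.

0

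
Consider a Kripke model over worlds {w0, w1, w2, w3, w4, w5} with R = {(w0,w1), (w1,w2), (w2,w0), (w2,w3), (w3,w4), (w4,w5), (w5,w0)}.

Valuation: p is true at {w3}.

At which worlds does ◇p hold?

w0: successors {w1}; p there: w1:F. ✗
w1: successors {w2}; p there: w2:F. ✗
w2: successors {w0, w3}; p there: w0:F, w3:T. ✓
w3: successors {w4}; p there: w4:F. ✗
w4: successors {w5}; p there: w5:F. ✗
w5: successors {w0}; p there: w0:F. ✗

{w2}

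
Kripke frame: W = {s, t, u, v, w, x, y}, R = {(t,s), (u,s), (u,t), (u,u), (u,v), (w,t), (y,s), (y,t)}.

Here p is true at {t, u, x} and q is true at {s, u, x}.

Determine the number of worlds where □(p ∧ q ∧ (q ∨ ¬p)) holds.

3

s: no successors, so □(p ∧ q ∧ (q ∨ ¬p)) holds vacuously. ✓
t: successors {s}; p ∧ q ∧ (q ∨ ¬p) there: s:F. ✗
u: successors {s, t, u, v}; p ∧ q ∧ (q ∨ ¬p) there: s:F, t:F, u:T, v:F. ✗
v: no successors, so □(p ∧ q ∧ (q ∨ ¬p)) holds vacuously. ✓
w: successors {t}; p ∧ q ∧ (q ∨ ¬p) there: t:F. ✗
x: no successors, so □(p ∧ q ∧ (q ∨ ¬p)) holds vacuously. ✓
y: successors {s, t}; p ∧ q ∧ (q ∨ ¬p) there: s:F, t:F. ✗
Satisfying worlds: {s, v, x}.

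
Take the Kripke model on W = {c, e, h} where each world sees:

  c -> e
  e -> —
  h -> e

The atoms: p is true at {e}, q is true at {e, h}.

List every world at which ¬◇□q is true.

c: ◇□q is T. ✗
e: ◇□q is F. ✓
h: ◇□q is T. ✗

{e}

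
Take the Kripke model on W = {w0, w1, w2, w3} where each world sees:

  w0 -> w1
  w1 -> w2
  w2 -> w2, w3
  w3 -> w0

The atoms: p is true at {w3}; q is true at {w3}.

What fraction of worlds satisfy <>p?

w0: successors {w1}; p there: w1:F. ✗
w1: successors {w2}; p there: w2:F. ✗
w2: successors {w2, w3}; p there: w2:F, w3:T. ✓
w3: successors {w0}; p there: w0:F. ✗
That's 1 of 4 worlds, so 1/4.

1/4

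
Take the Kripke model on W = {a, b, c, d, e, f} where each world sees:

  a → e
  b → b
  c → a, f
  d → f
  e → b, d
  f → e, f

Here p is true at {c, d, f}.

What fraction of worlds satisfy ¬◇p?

1/3

a: ◇p is F. ✓
b: ◇p is F. ✓
c: ◇p is T. ✗
d: ◇p is T. ✗
e: ◇p is T. ✗
f: ◇p is T. ✗
That's 2 of 6 worlds, so 2/6 = 1/3.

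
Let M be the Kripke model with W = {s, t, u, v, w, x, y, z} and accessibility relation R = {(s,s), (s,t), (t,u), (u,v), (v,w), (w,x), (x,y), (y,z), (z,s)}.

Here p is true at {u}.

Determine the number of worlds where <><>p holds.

s: successors {s, t}; <>p there: s:F, t:T. ✓
t: successors {u}; <>p there: u:F. ✗
u: successors {v}; <>p there: v:F. ✗
v: successors {w}; <>p there: w:F. ✗
w: successors {x}; <>p there: x:F. ✗
x: successors {y}; <>p there: y:F. ✗
y: successors {z}; <>p there: z:F. ✗
z: successors {s}; <>p there: s:F. ✗
Satisfying worlds: {s}.

1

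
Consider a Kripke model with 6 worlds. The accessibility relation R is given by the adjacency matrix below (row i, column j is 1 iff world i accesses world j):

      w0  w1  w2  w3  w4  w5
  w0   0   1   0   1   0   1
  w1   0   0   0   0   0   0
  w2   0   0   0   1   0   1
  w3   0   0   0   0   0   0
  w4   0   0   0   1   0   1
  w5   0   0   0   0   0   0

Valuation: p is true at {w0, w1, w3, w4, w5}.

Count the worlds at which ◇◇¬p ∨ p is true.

5

w0: ◇◇¬p is F, p is T. ✓
w1: ◇◇¬p is F, p is T. ✓
w2: ◇◇¬p is F, p is F. ✗
w3: ◇◇¬p is F, p is T. ✓
w4: ◇◇¬p is F, p is T. ✓
w5: ◇◇¬p is F, p is T. ✓
Satisfying worlds: {w0, w1, w3, w4, w5}.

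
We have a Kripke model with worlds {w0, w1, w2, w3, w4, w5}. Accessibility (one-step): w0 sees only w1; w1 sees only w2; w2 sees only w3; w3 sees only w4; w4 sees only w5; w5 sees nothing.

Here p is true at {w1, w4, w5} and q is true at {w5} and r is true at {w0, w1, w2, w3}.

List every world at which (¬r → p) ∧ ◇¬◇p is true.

w0: ¬r → p is T, ◇¬◇p is T. ✓
w1: ¬r → p is T, ◇¬◇p is T. ✓
w2: ¬r → p is T, ◇¬◇p is F. ✗
w3: ¬r → p is T, ◇¬◇p is F. ✗
w4: ¬r → p is T, ◇¬◇p is T. ✓
w5: ¬r → p is T, ◇¬◇p is F. ✗

{w0, w1, w4}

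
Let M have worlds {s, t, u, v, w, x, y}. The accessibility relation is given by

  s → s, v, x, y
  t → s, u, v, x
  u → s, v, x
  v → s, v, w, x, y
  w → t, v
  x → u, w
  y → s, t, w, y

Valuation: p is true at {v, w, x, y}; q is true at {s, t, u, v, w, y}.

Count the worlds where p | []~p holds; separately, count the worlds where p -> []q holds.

4 and 6

For p | []~p:
s: p is F, []~p is F. ✗
t: p is F, []~p is F. ✗
u: p is F, []~p is F. ✗
v: p is T, []~p is F. ✓
w: p is T, []~p is F. ✓
x: p is T, []~p is F. ✓
y: p is T, []~p is F. ✓
— 4 worlds.
For p -> []q:
s: p is F, []q is F. ✓
t: p is F, []q is F. ✓
u: p is F, []q is F. ✓
v: p is T, []q is F. ✗
w: p is T, []q is T. ✓
x: p is T, []q is T. ✓
y: p is T, []q is T. ✓
— 6 worlds.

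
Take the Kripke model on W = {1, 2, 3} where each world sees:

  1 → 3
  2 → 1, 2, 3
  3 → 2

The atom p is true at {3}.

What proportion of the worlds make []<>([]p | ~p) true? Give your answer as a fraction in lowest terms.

1: successors {3}; <>([]p | ~p) there: 3:T. ✓
2: successors {1, 2, 3}; <>([]p | ~p) there: 1:F, 2:T, 3:T. ✗
3: successors {2}; <>([]p | ~p) there: 2:T. ✓
That's 2 of 3 worlds, so 2/3.

2/3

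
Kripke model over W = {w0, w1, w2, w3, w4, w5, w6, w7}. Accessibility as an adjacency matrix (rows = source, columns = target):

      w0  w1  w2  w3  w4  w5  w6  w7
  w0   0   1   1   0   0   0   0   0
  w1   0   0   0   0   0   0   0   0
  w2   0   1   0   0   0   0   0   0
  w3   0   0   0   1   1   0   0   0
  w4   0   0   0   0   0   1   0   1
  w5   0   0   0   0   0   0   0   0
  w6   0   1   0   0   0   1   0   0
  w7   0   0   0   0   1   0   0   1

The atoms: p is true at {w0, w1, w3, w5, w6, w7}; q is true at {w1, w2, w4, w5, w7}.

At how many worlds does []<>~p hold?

2

w0: successors {w1, w2}; <>~p there: w1:F, w2:F. ✗
w1: no successors, so []<>~p holds vacuously. ✓
w2: successors {w1}; <>~p there: w1:F. ✗
w3: successors {w3, w4}; <>~p there: w3:T, w4:F. ✗
w4: successors {w5, w7}; <>~p there: w5:F, w7:T. ✗
w5: no successors, so []<>~p holds vacuously. ✓
w6: successors {w1, w5}; <>~p there: w1:F, w5:F. ✗
w7: successors {w4, w7}; <>~p there: w4:F, w7:T. ✗
Satisfying worlds: {w1, w5}.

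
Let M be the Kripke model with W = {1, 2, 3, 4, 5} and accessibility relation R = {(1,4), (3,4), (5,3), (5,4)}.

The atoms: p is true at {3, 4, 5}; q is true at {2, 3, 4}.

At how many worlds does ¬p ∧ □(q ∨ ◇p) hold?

1: ¬p is T, □(q ∨ ◇p) is T. ✓
2: ¬p is T, □(q ∨ ◇p) is T. ✓
3: ¬p is F, □(q ∨ ◇p) is T. ✗
4: ¬p is F, □(q ∨ ◇p) is T. ✗
5: ¬p is F, □(q ∨ ◇p) is T. ✗
Satisfying worlds: {1, 2}.

2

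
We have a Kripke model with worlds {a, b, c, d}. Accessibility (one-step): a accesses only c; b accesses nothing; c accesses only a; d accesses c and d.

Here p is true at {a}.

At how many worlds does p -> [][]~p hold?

a: p is T, [][]~p is F. ✗
b: p is F, [][]~p is T. ✓
c: p is F, [][]~p is T. ✓
d: p is F, [][]~p is F. ✓
Satisfying worlds: {b, c, d}.

3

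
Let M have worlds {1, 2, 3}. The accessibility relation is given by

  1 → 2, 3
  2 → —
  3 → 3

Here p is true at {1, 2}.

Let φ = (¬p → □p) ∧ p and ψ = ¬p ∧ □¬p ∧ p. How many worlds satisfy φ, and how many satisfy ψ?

For (¬p → □p) ∧ p:
1: ¬p → □p is T, p is T. ✓
2: ¬p → □p is T, p is T. ✓
3: ¬p → □p is F, p is F. ✗
— 2 worlds.
For ¬p ∧ □¬p ∧ p:
1: ¬p ∧ □¬p is F, p is T. ✗
2: ¬p ∧ □¬p is F, p is T. ✗
3: ¬p ∧ □¬p is T, p is F. ✗
— 0 worlds.

2 and 0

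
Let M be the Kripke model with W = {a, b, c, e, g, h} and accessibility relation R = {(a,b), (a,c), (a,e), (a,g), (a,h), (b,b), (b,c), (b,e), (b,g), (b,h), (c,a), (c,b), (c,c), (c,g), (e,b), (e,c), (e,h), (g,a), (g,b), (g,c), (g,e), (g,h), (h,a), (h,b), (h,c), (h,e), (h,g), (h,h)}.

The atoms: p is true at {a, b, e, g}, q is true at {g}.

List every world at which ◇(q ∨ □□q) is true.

a: successors {b, c, e, g, h}; q ∨ □□q there: b:F, c:F, e:F, g:T, h:F. ✓
b: successors {b, c, e, g, h}; q ∨ □□q there: b:F, c:F, e:F, g:T, h:F. ✓
c: successors {a, b, c, g}; q ∨ □□q there: a:F, b:F, c:F, g:T. ✓
e: successors {b, c, h}; q ∨ □□q there: b:F, c:F, h:F. ✗
g: successors {a, b, c, e, h}; q ∨ □□q there: a:F, b:F, c:F, e:F, h:F. ✗
h: successors {a, b, c, e, g, h}; q ∨ □□q there: a:F, b:F, c:F, e:F, g:T, h:F. ✓

{a, b, c, h}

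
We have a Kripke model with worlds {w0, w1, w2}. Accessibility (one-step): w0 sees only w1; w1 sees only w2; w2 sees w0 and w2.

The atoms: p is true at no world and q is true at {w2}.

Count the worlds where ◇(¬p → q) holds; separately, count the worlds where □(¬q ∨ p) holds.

2 and 1

For ◇(¬p → q):
w0: successors {w1}; ¬p → q there: w1:F. ✗
w1: successors {w2}; ¬p → q there: w2:T. ✓
w2: successors {w0, w2}; ¬p → q there: w0:F, w2:T. ✓
— 2 worlds.
For □(¬q ∨ p):
w0: successors {w1}; ¬q ∨ p there: w1:T. ✓
w1: successors {w2}; ¬q ∨ p there: w2:F. ✗
w2: successors {w0, w2}; ¬q ∨ p there: w0:T, w2:F. ✗
— 1 world.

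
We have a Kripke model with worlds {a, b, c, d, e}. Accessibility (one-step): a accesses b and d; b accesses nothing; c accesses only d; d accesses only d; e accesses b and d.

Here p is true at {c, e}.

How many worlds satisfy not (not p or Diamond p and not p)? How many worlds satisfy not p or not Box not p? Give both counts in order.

For not (not p or Diamond p and not p):
a: not p or Diamond p and not p is T. ✗
b: not p or Diamond p and not p is T. ✗
c: not p or Diamond p and not p is F. ✓
d: not p or Diamond p and not p is T. ✗
e: not p or Diamond p and not p is F. ✓
— 2 worlds.
For not p or not Box not p:
a: not p is T, not Box not p is F. ✓
b: not p is T, not Box not p is F. ✓
c: not p is F, not Box not p is F. ✗
d: not p is T, not Box not p is F. ✓
e: not p is F, not Box not p is F. ✗
— 3 worlds.

2 and 3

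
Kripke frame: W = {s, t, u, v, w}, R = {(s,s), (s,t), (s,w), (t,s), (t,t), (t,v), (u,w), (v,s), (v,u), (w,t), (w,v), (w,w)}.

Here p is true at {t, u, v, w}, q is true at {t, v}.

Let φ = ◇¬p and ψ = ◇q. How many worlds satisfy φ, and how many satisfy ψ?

For ◇¬p:
s: successors {s, t, w}; ¬p there: s:T, t:F, w:F. ✓
t: successors {s, t, v}; ¬p there: s:T, t:F, v:F. ✓
u: successors {w}; ¬p there: w:F. ✗
v: successors {s, u}; ¬p there: s:T, u:F. ✓
w: successors {t, v, w}; ¬p there: t:F, v:F, w:F. ✗
— 3 worlds.
For ◇q:
s: successors {s, t, w}; q there: s:F, t:T, w:F. ✓
t: successors {s, t, v}; q there: s:F, t:T, v:T. ✓
u: successors {w}; q there: w:F. ✗
v: successors {s, u}; q there: s:F, u:F. ✗
w: successors {t, v, w}; q there: t:T, v:T, w:F. ✓
— 3 worlds.

3 and 3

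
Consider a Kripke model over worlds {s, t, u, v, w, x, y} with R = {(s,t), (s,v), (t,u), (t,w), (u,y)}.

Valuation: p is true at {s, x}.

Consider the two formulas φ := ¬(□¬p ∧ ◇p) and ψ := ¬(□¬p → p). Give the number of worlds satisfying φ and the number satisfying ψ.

7 and 5

For ¬(□¬p ∧ ◇p):
s: □¬p ∧ ◇p is F. ✓
t: □¬p ∧ ◇p is F. ✓
u: □¬p ∧ ◇p is F. ✓
v: □¬p ∧ ◇p is F. ✓
w: □¬p ∧ ◇p is F. ✓
x: □¬p ∧ ◇p is F. ✓
y: □¬p ∧ ◇p is F. ✓
— 7 worlds.
For ¬(□¬p → p):
s: □¬p → p is T. ✗
t: □¬p → p is F. ✓
u: □¬p → p is F. ✓
v: □¬p → p is F. ✓
w: □¬p → p is F. ✓
x: □¬p → p is T. ✗
y: □¬p → p is F. ✓
— 5 worlds.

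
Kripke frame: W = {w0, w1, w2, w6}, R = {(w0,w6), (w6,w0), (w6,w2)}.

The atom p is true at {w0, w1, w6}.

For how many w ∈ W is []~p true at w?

w0: successors {w6}; ~p there: w6:F. ✗
w1: no successors, so []~p holds vacuously. ✓
w2: no successors, so []~p holds vacuously. ✓
w6: successors {w0, w2}; ~p there: w0:F, w2:T. ✗
Satisfying worlds: {w1, w2}.

2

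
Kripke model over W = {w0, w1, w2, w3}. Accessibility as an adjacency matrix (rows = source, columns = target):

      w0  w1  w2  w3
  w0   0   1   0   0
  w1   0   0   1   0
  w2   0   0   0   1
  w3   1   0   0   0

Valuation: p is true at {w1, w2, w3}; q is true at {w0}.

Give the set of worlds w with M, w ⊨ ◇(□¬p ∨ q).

{w2, w3}

w0: successors {w1}; □¬p ∨ q there: w1:F. ✗
w1: successors {w2}; □¬p ∨ q there: w2:F. ✗
w2: successors {w3}; □¬p ∨ q there: w3:T. ✓
w3: successors {w0}; □¬p ∨ q there: w0:T. ✓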